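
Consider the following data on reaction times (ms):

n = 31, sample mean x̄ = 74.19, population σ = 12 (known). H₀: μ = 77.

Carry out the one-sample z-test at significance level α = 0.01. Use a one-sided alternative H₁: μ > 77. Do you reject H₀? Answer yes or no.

reject H₀: no

SE = σ/√n = 12/√31 = 2.1553
z = (x̄−μ₀)/SE = (74.19−77)/2.1553 = -1.3038
p-value (one-sided, H₁ greater) = 0.90385
At α=0.01: p ≥ α → fail to reject H₀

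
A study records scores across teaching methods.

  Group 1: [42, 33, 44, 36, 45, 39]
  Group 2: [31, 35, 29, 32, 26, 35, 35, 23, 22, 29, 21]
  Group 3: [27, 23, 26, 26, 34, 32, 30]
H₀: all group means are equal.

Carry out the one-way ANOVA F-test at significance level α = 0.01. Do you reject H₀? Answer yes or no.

reject H₀: yes

Group means [39.83, 28.91, 28.29], grand mean 31.458
SSB = Σnᵢ(x̄ᵢ−x̄)² = 562.787; SSW = ΣΣ(x−x̄ᵢ)² = 479.171
MSB = 562.787/2 = 281.3937; MSW = 479.171/21 = 22.8177
F = MSB/MSW = 12.3323
df = (2, 21)
p-value (upper-tail) = 0.00029
At α=0.01: p < α → reject H₀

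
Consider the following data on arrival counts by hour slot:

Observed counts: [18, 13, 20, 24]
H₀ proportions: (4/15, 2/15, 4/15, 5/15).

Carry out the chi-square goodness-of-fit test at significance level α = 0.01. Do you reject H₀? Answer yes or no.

reject H₀: no

n = 75; E_i = n·p_i = [20.00, 10.00, 20.00, 25.00]
χ² = (18−20.00)²/20.00 + (13−10.00)²/10.00 + (20−20.00)²/20.00 + (24−25.00)²/25.00 = 1.1400
df = 3
p-value (upper-tail) = 0.76743
At α=0.01: p ≥ α → fail to reject H₀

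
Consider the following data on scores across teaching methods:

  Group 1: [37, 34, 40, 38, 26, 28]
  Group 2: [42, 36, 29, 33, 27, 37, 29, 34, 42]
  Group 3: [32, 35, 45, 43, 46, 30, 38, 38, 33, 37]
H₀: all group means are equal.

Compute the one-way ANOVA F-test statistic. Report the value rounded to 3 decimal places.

test statistic = 1.262

Group means [33.83, 34.33, 37.70], grand mean 35.560
SSB = Σnᵢ(x̄ᵢ−x̄)² = 77.227; SSW = ΣΣ(x−x̄ᵢ)² = 672.933
MSB = 77.227/2 = 38.6133; MSW = 672.933/22 = 30.5879
F = MSB/MSW = 1.2624
df = (2, 22)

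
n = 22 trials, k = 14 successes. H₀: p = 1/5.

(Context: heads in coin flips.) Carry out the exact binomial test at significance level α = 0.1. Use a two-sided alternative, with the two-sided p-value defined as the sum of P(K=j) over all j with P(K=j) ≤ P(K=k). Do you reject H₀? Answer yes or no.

Exact binomial: n=22, k=14, p₀=1/5=0.2000
P(X=j) = C(n,j)·p₀^j·(1−p₀)^(n−j); p = Σ P(X=j) over j with P(X=j) ≤ P(X=14)
p-value (two-sided) = 0.00001
At α=0.1: p < α → reject H₀

reject H₀: yes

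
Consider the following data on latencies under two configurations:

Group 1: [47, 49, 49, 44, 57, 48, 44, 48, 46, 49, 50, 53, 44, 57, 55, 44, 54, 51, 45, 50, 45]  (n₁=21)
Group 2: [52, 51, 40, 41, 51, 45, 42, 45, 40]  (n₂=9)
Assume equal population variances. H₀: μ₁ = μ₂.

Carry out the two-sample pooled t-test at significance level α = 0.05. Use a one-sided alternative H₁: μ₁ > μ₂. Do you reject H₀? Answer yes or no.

x̄₁=49.000, s₁=4.231, n₁=21
x̄₂=45.222, s₂=4.944, n₂=9
s_p² = [20·4.231² + 8·4.944²]/28 = 19.7698
SE = √(s_p²·(1/21+1/9)) = 1.7715
t = (49.000−45.222)/1.7715 = 2.1326
df = 28
p-value (one-sided, H₁ greater) = 0.02093
At α=0.05: p < α → reject H₀

reject H₀: yes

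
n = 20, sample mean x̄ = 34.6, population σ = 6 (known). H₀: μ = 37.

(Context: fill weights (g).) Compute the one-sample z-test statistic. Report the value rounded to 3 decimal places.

test statistic = -1.789

SE = σ/√n = 6/√20 = 1.3416
z = (x̄−μ₀)/SE = (34.6−37)/1.3416 = -1.7889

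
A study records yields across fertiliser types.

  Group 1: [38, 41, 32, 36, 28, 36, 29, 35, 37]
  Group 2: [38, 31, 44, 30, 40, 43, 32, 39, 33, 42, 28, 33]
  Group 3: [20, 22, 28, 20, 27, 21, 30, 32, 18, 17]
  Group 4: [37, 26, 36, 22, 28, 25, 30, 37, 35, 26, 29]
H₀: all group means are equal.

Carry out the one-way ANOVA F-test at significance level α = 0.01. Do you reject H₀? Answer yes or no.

Group means [34.67, 36.08, 23.50, 30.09], grand mean 31.214
SSB = Σnᵢ(x̄ᵢ−x̄)² = 1000.746; SSW = ΣΣ(x−x̄ᵢ)² = 1018.326
MSB = 1000.746/3 = 333.5819; MSW = 1018.326/38 = 26.7980
F = MSB/MSW = 12.4480
df = (3, 38)
p-value (upper-tail) = 0.00001
At α=0.01: p < α → reject H₀

reject H₀: yes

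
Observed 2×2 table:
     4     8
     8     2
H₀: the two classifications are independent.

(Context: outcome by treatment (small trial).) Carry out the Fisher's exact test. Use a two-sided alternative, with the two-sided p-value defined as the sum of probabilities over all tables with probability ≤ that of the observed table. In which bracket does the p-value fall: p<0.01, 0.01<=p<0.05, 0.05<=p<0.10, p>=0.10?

p-value bracket: 0.01<=p<0.05

Margins: r₁=12, r₂=10, c₁=12, c₂=10, n=22
p_obs = C(12,4)·C(10,8)/C(22,12); sum pmf over tables with pmf ≤ p_obs
p-value (two-sided) = 0.04273
→ bracket: 0.01<=p<0.05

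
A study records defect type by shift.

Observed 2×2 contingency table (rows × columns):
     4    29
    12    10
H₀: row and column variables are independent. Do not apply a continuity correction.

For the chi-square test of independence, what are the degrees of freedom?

degrees of freedom = 1

df = (r−1)(c−1) = (2−1)·(2−1) = 1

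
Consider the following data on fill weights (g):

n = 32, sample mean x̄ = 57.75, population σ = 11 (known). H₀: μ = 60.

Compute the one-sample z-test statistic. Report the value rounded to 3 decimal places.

SE = σ/√n = 11/√32 = 1.9445
z = (x̄−μ₀)/SE = (57.75−60)/1.9445 = -1.1571

test statistic = -1.157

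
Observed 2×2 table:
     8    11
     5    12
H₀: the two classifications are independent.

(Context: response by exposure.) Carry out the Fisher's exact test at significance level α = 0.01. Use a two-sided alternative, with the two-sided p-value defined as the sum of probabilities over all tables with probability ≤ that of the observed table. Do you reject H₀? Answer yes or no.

reject H₀: no

Margins: r₁=19, r₂=17, c₁=13, c₂=23, n=36
p_obs = C(19,8)·C(17,5)/C(36,13); sum pmf over tables with pmf ≤ p_obs
p-value (two-sided) = 0.50179
At α=0.01: p ≥ α → fail to reject H₀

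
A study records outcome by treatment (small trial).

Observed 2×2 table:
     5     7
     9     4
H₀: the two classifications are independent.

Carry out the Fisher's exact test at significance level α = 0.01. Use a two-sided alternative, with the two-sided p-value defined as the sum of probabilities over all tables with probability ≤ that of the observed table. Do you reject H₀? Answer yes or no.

Margins: r₁=12, r₂=13, c₁=14, c₂=11, n=25
p_obs = C(12,5)·C(13,9)/C(25,14); sum pmf over tables with pmf ≤ p_obs
p-value (two-sided) = 0.23774
At α=0.01: p ≥ α → fail to reject H₀

reject H₀: no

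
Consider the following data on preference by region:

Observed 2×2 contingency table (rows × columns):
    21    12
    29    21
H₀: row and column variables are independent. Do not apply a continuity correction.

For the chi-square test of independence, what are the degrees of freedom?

degrees of freedom = 1

df = (r−1)(c−1) = (2−1)·(2−1) = 1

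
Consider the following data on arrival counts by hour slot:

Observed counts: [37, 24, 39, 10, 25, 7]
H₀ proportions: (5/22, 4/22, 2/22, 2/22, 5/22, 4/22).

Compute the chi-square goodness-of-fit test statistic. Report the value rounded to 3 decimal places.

test statistic = 69.564

n = 142; E_i = n·p_i = [32.27, 25.82, 12.91, 12.91, 32.27, 25.82]
χ² = (37−32.27)²/32.27 + (24−25.82)²/25.82 + (39−12.91)²/12.91 + (10−12.91)²/12.91 + (25−32.27)²/32.27 + (7−25.82)²/25.82 = 69.5641
df = 5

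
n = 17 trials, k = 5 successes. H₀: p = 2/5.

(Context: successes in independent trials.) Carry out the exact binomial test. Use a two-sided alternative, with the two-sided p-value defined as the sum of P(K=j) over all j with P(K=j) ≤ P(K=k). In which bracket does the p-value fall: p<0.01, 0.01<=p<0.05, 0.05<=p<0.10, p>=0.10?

Exact binomial: n=17, k=5, p₀=2/5=0.4000
P(X=j) = C(n,j)·p₀^j·(1−p₀)^(n−j); p = Σ P(X=j) over j with P(X=j) ≤ P(X=5)
p-value (two-sided) = 0.46287
→ bracket: p>=0.10

p-value bracket: p>=0.10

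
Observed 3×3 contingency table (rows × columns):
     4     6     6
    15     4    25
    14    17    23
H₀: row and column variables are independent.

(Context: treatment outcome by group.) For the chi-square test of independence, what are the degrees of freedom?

df = (r−1)(c−1) = (3−1)·(3−1) = 4

degrees of freedom = 4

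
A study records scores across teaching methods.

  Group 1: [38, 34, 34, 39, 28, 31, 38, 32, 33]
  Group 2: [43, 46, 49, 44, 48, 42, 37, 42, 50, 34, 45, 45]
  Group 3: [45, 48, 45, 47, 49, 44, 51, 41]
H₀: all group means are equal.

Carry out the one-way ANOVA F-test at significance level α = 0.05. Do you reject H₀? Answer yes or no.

reject H₀: yes

Group means [34.11, 43.75, 46.25], grand mean 41.448
SSB = Σnᵢ(x̄ᵢ−x̄)² = 732.534; SSW = ΣΣ(x−x̄ᵢ)² = 416.639
MSB = 732.534/2 = 366.2668; MSW = 416.639/26 = 16.0246
F = MSB/MSW = 22.8566
df = (2, 26)
p-value (upper-tail) = 0.00000
At α=0.05: p < α → reject H₀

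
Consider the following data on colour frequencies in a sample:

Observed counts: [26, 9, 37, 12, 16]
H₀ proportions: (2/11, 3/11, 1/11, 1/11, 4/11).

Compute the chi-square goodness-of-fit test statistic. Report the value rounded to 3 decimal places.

n = 100; E_i = n·p_i = [18.18, 27.27, 9.09, 9.09, 36.36]
χ² = (26−18.18)²/18.18 + (9−27.27)²/27.27 + (37−9.09)²/9.09 + (12−9.09)²/9.09 + (16−36.36)²/36.36 = 113.6200
df = 4

test statistic = 113.620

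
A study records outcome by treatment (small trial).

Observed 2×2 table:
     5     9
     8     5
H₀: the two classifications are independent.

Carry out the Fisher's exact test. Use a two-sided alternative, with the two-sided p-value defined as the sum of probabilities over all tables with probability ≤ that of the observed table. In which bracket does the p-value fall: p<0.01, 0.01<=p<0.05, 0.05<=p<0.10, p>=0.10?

p-value bracket: p>=0.10

Margins: r₁=14, r₂=13, c₁=13, c₂=14, n=27
p_obs = C(14,5)·C(13,8)/C(27,13); sum pmf over tables with pmf ≤ p_obs
p-value (two-sided) = 0.25680
→ bracket: p>=0.10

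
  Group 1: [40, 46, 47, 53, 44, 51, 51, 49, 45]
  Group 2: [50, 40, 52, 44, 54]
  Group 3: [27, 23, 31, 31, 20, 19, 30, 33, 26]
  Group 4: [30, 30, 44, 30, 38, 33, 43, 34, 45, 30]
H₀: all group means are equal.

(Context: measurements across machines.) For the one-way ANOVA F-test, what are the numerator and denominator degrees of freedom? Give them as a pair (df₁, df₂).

k = 4 groups, N = 33 total
df = (k−1, N−k) = (4−1, 33−4) = (3, 29)

degrees of freedom = [3, 29]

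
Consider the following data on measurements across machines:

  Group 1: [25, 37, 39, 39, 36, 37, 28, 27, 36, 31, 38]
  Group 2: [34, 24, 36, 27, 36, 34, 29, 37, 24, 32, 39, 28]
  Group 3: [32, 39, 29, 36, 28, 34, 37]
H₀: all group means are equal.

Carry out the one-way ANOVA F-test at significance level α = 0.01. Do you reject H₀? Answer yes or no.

reject H₀: no

Group means [33.91, 31.67, 33.57], grand mean 32.933
SSB = Σnᵢ(x̄ᵢ−x̄)² = 32.577; SSW = ΣΣ(x−x̄ᵢ)² = 659.290
MSB = 32.577/2 = 16.2883; MSW = 659.290/27 = 24.4181
F = MSB/MSW = 0.6671
df = (2, 27)
p-value (upper-tail) = 0.52147
At α=0.01: p ≥ α → fail to reject H₀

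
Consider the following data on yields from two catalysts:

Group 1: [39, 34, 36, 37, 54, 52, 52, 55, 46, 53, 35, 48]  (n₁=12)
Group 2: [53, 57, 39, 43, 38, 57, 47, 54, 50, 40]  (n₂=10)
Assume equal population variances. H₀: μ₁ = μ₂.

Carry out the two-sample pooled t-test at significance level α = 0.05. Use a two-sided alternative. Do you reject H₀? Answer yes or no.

reject H₀: no

x̄₁=45.083, s₁=8.284, n₁=12
x̄₂=47.800, s₂=7.436, n₂=10
s_p² = [11·8.284² + 9·7.436²]/20 = 62.6258
SE = √(s_p²·(1/12+1/10)) = 3.3884
t = (45.083−47.800)/3.3884 = -0.8017
df = 20
p-value (two-sided) = 0.43212
At α=0.05: p ≥ α → fail to reject H₀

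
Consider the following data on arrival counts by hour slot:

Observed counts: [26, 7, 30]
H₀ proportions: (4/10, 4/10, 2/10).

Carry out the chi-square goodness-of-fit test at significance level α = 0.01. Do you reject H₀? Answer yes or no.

reject H₀: yes

n = 63; E_i = n·p_i = [25.20, 25.20, 12.60]
χ² = (26−25.20)²/25.20 + (7−25.20)²/25.20 + (30−12.60)²/12.60 = 37.1984
df = 2
p-value (upper-tail) = 0.00000
At α=0.01: p < α → reject H₀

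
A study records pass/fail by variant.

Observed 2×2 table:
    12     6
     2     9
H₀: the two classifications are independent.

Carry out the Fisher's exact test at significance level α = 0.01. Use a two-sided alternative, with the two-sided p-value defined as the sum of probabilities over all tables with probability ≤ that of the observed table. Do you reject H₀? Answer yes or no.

reject H₀: no

Margins: r₁=18, r₂=11, c₁=14, c₂=15, n=29
p_obs = C(18,12)·C(11,2)/C(29,14); sum pmf over tables with pmf ≤ p_obs
p-value (two-sided) = 0.02094
At α=0.01: p ≥ α → fail to reject H₀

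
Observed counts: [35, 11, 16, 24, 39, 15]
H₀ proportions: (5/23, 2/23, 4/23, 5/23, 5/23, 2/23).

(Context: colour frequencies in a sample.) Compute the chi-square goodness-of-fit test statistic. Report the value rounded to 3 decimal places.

test statistic = 8.087

n = 140; E_i = n·p_i = [30.43, 12.17, 24.35, 30.43, 30.43, 12.17]
χ² = (35−30.43)²/30.43 + (11−12.17)²/12.17 + (16−24.35)²/24.35 + (24−30.43)²/30.43 + (39−30.43)²/30.43 + (15−12.17)²/12.17 = 8.0871
df = 5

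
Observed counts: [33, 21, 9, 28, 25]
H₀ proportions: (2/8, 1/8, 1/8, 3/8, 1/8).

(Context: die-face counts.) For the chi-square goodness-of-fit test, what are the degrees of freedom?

df = k − 1 = 5 − 1 = 4

degrees of freedom = 4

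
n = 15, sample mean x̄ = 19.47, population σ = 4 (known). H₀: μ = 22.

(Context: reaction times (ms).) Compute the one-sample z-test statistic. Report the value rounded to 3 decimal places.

SE = σ/√n = 4/√15 = 1.0328
z = (x̄−μ₀)/SE = (19.47−22)/1.0328 = -2.4497

test statistic = -2.450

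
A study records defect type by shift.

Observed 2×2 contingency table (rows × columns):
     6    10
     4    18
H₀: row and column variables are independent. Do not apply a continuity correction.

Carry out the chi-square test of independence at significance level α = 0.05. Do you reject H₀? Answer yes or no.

Row totals [16, 22], col totals [10, 28], n=38
χ² = (6−4.21)²/4.21 + (10−11.79)²/11.79 + (4−5.79)²/5.79 + (18−16.21)²/16.21 = 1.7828
df = 1
p-value (upper-tail) = 0.18181
At α=0.05: p ≥ α → fail to reject H₀

reject H₀: no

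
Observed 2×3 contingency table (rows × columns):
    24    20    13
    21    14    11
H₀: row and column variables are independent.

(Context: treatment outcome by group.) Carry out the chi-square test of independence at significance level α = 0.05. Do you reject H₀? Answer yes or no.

Row totals [57, 46], col totals [45, 34, 24], n=103
χ² = (24−24.90)²/24.90 + (20−18.82)²/18.82 + (13−13.28)²/13.28 + (21−20.10)²/20.10 + (14−15.18)²/15.18 + (11−10.72)²/10.72 = 0.2536
df = 2
p-value (upper-tail) = 0.88090
At α=0.05: p ≥ α → fail to reject H₀

reject H₀: no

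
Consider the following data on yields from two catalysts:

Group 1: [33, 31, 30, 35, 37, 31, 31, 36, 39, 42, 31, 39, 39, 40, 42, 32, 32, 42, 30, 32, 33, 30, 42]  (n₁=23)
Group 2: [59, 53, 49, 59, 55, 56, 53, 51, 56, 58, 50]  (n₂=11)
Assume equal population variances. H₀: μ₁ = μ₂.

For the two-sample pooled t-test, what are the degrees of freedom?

df = n₁ + n₂ − 2 = 23 + 11 − 2 = 32

degrees of freedom = 32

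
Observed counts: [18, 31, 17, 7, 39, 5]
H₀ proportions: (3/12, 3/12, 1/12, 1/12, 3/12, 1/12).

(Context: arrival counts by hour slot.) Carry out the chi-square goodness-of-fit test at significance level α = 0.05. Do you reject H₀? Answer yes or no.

n = 117; E_i = n·p_i = [29.25, 29.25, 9.75, 9.75, 29.25, 9.75]
χ² = (18−29.25)²/29.25 + (31−29.25)²/29.25 + (17−9.75)²/9.75 + (7−9.75)²/9.75 + (39−29.25)²/29.25 + (5−9.75)²/9.75 = 16.1624
df = 5
p-value (upper-tail) = 0.00640
At α=0.05: p < α → reject H₀

reject H₀: yes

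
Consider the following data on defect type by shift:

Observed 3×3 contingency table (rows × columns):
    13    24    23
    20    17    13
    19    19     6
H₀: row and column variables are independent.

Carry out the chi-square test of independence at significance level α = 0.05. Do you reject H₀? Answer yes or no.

reject H₀: yes

Row totals [60, 50, 44], col totals [52, 60, 42], n=154
χ² = (13−20.26)²/20.26 + (24−23.38)²/23.38 + (23−16.36)²/16.36 + (20−16.88)²/16.88 + (17−19.48)²/19.48 + (13−13.64)²/13.64 + (19−14.86)²/14.86 + (19−17.14)²/17.14 + (6−12.00)²/12.00 = 10.5868
df = 4
p-value (upper-tail) = 0.03162
At α=0.05: p < α → reject H₀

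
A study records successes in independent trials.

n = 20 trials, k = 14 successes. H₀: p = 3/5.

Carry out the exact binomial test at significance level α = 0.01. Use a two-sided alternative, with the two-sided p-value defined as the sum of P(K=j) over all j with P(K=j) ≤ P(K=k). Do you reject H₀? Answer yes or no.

Exact binomial: n=20, k=14, p₀=3/5=0.6000
P(X=j) = C(n,j)·p₀^j·(1−p₀)^(n−j); p = Σ P(X=j) over j with P(X=j) ≤ P(X=14)
p-value (two-sided) = 0.49467
At α=0.01: p ≥ α → fail to reject H₀

reject H₀: no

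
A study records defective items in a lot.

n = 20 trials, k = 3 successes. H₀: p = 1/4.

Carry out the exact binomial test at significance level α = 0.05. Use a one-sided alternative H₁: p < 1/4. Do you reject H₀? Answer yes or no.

Exact binomial: n=20, k=3, p₀=1/4=0.2500
P(X≤3) from Σ C(n,i)·p₀^i·(1−p₀)^(n−i)
p-value (one-sided, H₁ less) = 0.22516
At α=0.05: p ≥ α → fail to reject H₀

reject H₀: no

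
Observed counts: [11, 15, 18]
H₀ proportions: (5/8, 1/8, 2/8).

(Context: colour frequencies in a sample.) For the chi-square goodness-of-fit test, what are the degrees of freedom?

degrees of freedom = 2

df = k − 1 = 3 − 1 = 2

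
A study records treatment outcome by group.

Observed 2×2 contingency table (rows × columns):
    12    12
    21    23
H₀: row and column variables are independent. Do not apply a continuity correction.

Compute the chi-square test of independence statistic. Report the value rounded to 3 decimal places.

Row totals [24, 44], col totals [33, 35], n=68
χ² = (12−11.65)²/11.65 + (12−12.35)²/12.35 + (21−21.35)²/21.35 + (23−22.65)²/22.65 = 0.0321
df = 1

test statistic = 0.032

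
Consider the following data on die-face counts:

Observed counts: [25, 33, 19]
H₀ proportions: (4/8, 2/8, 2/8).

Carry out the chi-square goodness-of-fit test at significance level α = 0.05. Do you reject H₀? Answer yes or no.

n = 77; E_i = n·p_i = [38.50, 19.25, 19.25]
χ² = (25−38.50)²/38.50 + (33−19.25)²/19.25 + (19−19.25)²/19.25 = 14.5584
df = 2
p-value (upper-tail) = 0.00069
At α=0.05: p < α → reject H₀

reject H₀: yes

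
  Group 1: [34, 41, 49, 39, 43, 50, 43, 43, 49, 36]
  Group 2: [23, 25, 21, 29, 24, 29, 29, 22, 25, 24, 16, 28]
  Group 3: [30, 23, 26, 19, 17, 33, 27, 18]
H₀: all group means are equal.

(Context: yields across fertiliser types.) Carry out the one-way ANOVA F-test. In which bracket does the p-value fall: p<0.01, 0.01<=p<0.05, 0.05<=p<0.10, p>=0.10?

Group means [42.70, 24.58, 24.12], grand mean 30.500
SSB = Σnᵢ(x̄ᵢ−x̄)² = 2233.608; SSW = ΣΣ(x−x̄ᵢ)² = 677.892
MSB = 2233.608/2 = 1116.8042; MSW = 677.892/27 = 25.1071
F = MSB/MSW = 44.4816
df = (2, 27)
p-value (upper-tail) = 0.00000
→ bracket: p<0.01

p-value bracket: p<0.01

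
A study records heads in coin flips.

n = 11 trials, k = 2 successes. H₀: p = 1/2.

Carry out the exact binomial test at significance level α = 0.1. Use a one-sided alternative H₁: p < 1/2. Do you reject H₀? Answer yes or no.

Exact binomial: n=11, k=2, p₀=1/2=0.5000
P(X≤2) from Σ C(n,i)·p₀^i·(1−p₀)^(n−i)
p-value (one-sided, H₁ less) = 0.03271
At α=0.1: p < α → reject H₀

reject H₀: yes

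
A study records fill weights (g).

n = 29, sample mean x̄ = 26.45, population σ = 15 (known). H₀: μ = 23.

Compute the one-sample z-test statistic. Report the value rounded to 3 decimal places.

test statistic = 1.239

SE = σ/√n = 15/√29 = 2.7854
z = (x̄−μ₀)/SE = (26.45−23)/2.7854 = 1.2386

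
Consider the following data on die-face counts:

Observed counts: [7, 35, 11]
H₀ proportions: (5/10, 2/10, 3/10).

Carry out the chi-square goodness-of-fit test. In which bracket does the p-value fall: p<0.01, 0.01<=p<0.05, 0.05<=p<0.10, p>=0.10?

n = 53; E_i = n·p_i = [26.50, 10.60, 15.90]
χ² = (7−26.50)²/26.50 + (35−10.60)²/10.60 + (11−15.90)²/15.90 = 72.0252
df = 2
p-value (upper-tail) = 0.00000
→ bracket: p<0.01

p-value bracket: p<0.01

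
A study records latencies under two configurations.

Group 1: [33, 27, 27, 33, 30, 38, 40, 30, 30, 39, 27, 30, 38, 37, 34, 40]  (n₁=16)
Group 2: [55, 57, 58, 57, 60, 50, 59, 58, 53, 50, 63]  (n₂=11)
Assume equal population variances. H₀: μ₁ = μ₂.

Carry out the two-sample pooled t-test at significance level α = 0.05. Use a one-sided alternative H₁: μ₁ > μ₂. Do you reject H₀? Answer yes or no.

x̄₁=33.312, s₁=4.785, n₁=16
x̄₂=56.364, s₂=4.056, n₂=11
s_p² = [15·4.785² + 10·4.056²]/25 = 20.3193
SE = √(s_p²·(1/16+1/11)) = 1.7656
t = (33.312−56.364)/1.7656 = -13.0561
df = 25
p-value (one-sided, H₁ greater) = 1.00000
At α=0.05: p ≥ α → fail to reject H₀

reject H₀: no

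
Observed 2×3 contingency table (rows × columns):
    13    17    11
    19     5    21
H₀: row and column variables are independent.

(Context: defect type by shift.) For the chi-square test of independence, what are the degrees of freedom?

df = (r−1)(c−1) = (2−1)·(3−1) = 2

degrees of freedom = 2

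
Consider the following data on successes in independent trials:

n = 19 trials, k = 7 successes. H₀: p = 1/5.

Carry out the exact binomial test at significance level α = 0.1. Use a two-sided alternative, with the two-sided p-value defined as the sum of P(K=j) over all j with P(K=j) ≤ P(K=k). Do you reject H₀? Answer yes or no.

reject H₀: yes

Exact binomial: n=19, k=7, p₀=1/5=0.2000
P(X=j) = C(n,j)·p₀^j·(1−p₀)^(n−j); p = Σ P(X=j) over j with P(X=j) ≤ P(X=7)
p-value (two-sided) = 0.08201
At α=0.1: p < α → reject H₀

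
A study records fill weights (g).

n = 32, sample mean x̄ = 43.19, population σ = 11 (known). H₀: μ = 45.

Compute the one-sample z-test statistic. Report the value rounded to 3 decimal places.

SE = σ/√n = 11/√32 = 1.9445
z = (x̄−μ₀)/SE = (43.19−45)/1.9445 = -0.9308

test statistic = -0.931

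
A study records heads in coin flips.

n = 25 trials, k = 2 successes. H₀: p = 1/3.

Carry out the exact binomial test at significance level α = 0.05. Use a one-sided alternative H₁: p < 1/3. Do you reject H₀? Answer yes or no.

Exact binomial: n=25, k=2, p₀=1/3=0.3333
P(X≤2) from Σ C(n,i)·p₀^i·(1−p₀)^(n−i)
p-value (one-sided, H₁ less) = 0.00350
At α=0.05: p < α → reject H₀

reject H₀: yes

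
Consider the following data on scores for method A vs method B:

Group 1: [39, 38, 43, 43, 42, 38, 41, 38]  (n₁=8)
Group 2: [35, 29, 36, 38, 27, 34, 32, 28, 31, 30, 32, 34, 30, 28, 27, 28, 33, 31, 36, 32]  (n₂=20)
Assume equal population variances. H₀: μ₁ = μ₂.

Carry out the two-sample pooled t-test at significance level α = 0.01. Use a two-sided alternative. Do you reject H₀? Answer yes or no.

x̄₁=40.250, s₁=2.252, n₁=8
x̄₂=31.550, s₂=3.236, n₂=20
s_p² = [7·2.252² + 19·3.236²]/26 = 9.0173
SE = √(s_p²·(1/8+1/20)) = 1.2562
t = (40.250−31.550)/1.2562 = 6.9257
df = 26
p-value (two-sided) = 0.00000
At α=0.01: p < α → reject H₀

reject H₀: yes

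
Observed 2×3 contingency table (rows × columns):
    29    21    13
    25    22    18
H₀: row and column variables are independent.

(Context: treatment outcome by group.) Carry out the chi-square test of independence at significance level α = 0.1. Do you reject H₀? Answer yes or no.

reject H₀: no

Row totals [63, 65], col totals [54, 43, 31], n=128
χ² = (29−26.58)²/26.58 + (21−21.16)²/21.16 + (13−15.26)²/15.26 + (25−27.42)²/27.42 + (22−21.84)²/21.84 + (18−15.74)²/15.74 = 1.0950
df = 2
p-value (upper-tail) = 0.57839
At α=0.1: p ≥ α → fail to reject H₀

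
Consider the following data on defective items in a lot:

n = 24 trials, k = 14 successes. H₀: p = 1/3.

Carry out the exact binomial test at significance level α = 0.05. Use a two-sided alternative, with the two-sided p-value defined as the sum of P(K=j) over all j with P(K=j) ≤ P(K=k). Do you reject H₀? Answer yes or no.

reject H₀: yes

Exact binomial: n=24, k=14, p₀=1/3=0.3333
P(X=j) = C(n,j)·p₀^j·(1−p₀)^(n−j); p = Σ P(X=j) over j with P(X=j) ≤ P(X=14)
p-value (two-sided) = 0.01521
At α=0.05: p < α → reject H₀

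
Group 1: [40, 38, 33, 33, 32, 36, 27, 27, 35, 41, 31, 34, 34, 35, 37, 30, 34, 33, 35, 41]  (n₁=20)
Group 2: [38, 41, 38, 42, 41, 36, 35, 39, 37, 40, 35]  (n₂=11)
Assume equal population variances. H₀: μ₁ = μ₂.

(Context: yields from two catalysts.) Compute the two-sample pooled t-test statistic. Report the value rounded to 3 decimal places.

x̄₁=34.300, s₁=3.935, n₁=20
x̄₂=38.364, s₂=2.461, n₂=11
s_p² = [19·3.935² + 10·2.461²]/29 = 12.2326
SE = √(s_p²·(1/20+1/11)) = 1.3129
t = (34.300−38.364)/1.3129 = -3.0952
df = 29

test statistic = -3.095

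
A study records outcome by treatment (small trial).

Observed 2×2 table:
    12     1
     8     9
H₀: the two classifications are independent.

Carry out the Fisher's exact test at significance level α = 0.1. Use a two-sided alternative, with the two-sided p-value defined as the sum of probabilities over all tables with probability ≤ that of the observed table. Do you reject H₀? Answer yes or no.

Margins: r₁=13, r₂=17, c₁=20, c₂=10, n=30
p_obs = C(13,12)·C(17,8)/C(30,20); sum pmf over tables with pmf ≤ p_obs
p-value (two-sided) = 0.01741
At α=0.1: p < α → reject H₀

reject H₀: yes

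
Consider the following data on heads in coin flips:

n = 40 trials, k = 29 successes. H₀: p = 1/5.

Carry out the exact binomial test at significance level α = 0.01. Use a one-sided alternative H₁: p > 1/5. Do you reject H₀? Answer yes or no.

Exact binomial: n=40, k=29, p₀=1/5=0.2000
P(X≥29) from Σ C(n,i)·p₀^i·(1−p₀)^(n−i)
p-value (one-sided, H₁ greater) = 0.00000
At α=0.01: p < α → reject H₀

reject H₀: yes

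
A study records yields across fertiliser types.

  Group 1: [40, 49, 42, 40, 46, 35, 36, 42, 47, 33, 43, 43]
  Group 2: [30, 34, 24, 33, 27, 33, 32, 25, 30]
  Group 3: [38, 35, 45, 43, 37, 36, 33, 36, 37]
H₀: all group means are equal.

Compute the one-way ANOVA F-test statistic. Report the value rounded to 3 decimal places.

Group means [41.33, 29.78, 37.78], grand mean 36.800
SSB = Σnᵢ(x̄ᵢ−x̄)² = 699.022; SSW = ΣΣ(x−x̄ᵢ)² = 485.778
MSB = 699.022/2 = 349.5111; MSW = 485.778/27 = 17.9918
F = MSB/MSW = 19.4262
df = (2, 27)

test statistic = 19.426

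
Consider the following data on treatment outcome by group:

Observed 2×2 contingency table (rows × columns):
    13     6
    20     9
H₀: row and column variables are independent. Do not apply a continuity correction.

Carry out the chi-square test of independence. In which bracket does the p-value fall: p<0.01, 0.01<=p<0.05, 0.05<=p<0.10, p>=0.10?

Row totals [19, 29], col totals [33, 15], n=48
χ² = (13−13.06)²/13.06 + (6−5.94)²/5.94 + (20−19.94)²/19.94 + (9−9.06)²/9.06 = 0.0016
df = 1
p-value (upper-tail) = 0.96825
→ bracket: p>=0.10

p-value bracket: p>=0.10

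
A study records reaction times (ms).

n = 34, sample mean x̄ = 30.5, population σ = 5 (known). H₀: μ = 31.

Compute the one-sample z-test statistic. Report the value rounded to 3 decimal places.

SE = σ/√n = 5/√34 = 0.8575
z = (x̄−μ₀)/SE = (30.5−31)/0.8575 = -0.5831

test statistic = -0.583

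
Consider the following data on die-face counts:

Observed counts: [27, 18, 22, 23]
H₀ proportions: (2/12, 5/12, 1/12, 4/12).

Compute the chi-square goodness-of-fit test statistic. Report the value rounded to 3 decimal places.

n = 90; E_i = n·p_i = [15.00, 37.50, 7.50, 30.00]
χ² = (27−15.00)²/15.00 + (18−37.50)²/37.50 + (22−7.50)²/7.50 + (23−30.00)²/30.00 = 49.4067
df = 3

test statistic = 49.407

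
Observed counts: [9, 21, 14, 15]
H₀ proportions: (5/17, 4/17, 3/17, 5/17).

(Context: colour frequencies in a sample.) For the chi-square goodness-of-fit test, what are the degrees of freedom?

df = k − 1 = 4 − 1 = 3

degrees of freedom = 3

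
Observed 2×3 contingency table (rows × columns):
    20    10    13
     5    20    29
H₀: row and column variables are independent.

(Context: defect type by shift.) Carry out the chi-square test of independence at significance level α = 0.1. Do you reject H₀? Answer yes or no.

reject H₀: yes

Row totals [43, 54], col totals [25, 30, 42], n=97
χ² = (20−11.08)²/11.08 + (10−13.30)²/13.30 + (13−18.62)²/18.62 + (5−13.92)²/13.92 + (20−16.70)²/16.70 + (29−23.38)²/23.38 = 17.4050
df = 2
p-value (upper-tail) = 0.00017
At α=0.1: p < α → reject H₀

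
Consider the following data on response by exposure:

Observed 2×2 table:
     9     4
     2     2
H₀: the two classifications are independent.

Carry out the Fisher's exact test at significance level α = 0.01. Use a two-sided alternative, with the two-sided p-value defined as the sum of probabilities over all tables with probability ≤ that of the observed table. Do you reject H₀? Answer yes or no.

Margins: r₁=13, r₂=4, c₁=11, c₂=6, n=17
p_obs = C(13,9)·C(4,2)/C(17,11); sum pmf over tables with pmf ≤ p_obs
p-value (two-sided) = 0.58403
At α=0.01: p ≥ α → fail to reject H₀

reject H₀: no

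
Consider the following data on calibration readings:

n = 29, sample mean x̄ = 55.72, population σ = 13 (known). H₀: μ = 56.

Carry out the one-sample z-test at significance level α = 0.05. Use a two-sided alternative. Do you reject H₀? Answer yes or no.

SE = σ/√n = 13/√29 = 2.4140
z = (x̄−μ₀)/SE = (55.72−56)/2.4140 = -0.1160
p-value (two-sided) = 0.90766
At α=0.05: p ≥ α → fail to reject H₀

reject H₀: no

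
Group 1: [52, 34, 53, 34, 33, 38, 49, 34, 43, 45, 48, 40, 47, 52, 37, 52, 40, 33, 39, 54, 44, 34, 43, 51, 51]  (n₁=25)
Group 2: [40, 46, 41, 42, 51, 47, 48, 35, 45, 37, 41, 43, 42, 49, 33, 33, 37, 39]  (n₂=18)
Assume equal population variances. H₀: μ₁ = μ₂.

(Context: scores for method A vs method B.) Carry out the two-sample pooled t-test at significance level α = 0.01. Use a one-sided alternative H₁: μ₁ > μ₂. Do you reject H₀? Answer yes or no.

reject H₀: no

x̄₁=43.200, s₁=7.337, n₁=25
x̄₂=41.611, s₂=5.370, n₂=18
s_p² = [24·7.337² + 17·5.370²]/41 = 43.4702
SE = √(s_p²·(1/25+1/18)) = 2.0381
t = (43.200−41.611)/2.0381 = 0.7796
df = 41
p-value (one-sided, H₁ greater) = 0.22005
At α=0.01: p ≥ α → fail to reject H₀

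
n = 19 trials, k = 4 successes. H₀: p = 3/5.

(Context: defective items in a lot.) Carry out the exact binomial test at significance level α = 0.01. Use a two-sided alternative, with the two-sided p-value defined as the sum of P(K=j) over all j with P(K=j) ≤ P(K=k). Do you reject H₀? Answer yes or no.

Exact binomial: n=19, k=4, p₀=3/5=0.6000
P(X=j) = C(n,j)·p₀^j·(1−p₀)^(n−j); p = Σ P(X=j) over j with P(X=j) ≤ P(X=4)
p-value (two-sided) = 0.00070
At α=0.01: p < α → reject H₀

reject H₀: yes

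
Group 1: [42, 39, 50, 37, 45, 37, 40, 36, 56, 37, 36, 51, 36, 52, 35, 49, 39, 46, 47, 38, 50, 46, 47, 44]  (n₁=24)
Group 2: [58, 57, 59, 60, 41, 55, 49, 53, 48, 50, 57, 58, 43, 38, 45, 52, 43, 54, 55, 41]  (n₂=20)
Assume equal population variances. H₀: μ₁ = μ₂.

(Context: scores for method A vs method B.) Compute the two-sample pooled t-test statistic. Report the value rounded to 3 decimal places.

x̄₁=43.125, s₁=6.216, n₁=24
x̄₂=50.800, s₂=6.910, n₂=20
s_p² = [23·6.216² + 19·6.910²]/42 = 42.7577
SE = √(s_p²·(1/24+1/20)) = 1.9798
t = (43.125−50.800)/1.9798 = -3.8767
df = 42

test statistic = -3.877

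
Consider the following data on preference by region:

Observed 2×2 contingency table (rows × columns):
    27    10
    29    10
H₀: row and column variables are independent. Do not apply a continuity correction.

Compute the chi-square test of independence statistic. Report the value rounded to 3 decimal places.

Row totals [37, 39], col totals [56, 20], n=76
χ² = (27−27.26)²/27.26 + (10−9.74)²/9.74 + (29−28.74)²/28.74 + (10−10.26)²/10.26 = 0.0188
df = 1

test statistic = 0.019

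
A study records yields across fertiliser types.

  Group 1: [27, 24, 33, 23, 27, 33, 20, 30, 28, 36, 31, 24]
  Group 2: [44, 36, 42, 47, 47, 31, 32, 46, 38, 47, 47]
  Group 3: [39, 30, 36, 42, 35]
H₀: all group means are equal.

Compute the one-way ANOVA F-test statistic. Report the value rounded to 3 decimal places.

Group means [28.00, 41.55, 36.40], grand mean 34.821
SSB = Σnᵢ(x̄ᵢ−x̄)² = 1068.180; SSW = ΣΣ(x−x̄ᵢ)² = 721.927
MSB = 1068.180/2 = 534.0899; MSW = 721.927/25 = 28.8771
F = MSB/MSW = 18.4953
df = (2, 25)

test statistic = 18.495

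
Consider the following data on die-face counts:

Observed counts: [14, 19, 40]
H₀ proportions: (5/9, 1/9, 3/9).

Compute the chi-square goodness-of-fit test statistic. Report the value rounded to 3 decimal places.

n = 73; E_i = n·p_i = [40.56, 8.11, 24.33]
χ² = (14−40.56)²/40.56 + (19−8.11)²/8.11 + (40−24.33)²/24.33 = 42.0932
df = 2

test statistic = 42.093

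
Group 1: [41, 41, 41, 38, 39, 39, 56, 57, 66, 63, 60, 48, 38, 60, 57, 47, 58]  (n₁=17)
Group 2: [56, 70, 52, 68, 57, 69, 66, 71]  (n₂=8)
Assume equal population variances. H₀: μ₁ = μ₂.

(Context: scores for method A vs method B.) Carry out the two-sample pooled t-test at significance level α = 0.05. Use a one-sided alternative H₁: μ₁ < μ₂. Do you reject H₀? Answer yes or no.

x̄₁=49.941, s₁=10.028, n₁=17
x̄₂=63.625, s₂=7.425, n₂=8
s_p² = [16·10.028² + 7·7.425²]/23 = 86.7311
SE = √(s_p²·(1/17+1/8)) = 3.9929
t = (49.941−63.625)/3.9929 = -3.4270
df = 23
p-value (one-sided, H₁ less) = 0.00115
At α=0.05: p < α → reject H₀

reject H₀: yes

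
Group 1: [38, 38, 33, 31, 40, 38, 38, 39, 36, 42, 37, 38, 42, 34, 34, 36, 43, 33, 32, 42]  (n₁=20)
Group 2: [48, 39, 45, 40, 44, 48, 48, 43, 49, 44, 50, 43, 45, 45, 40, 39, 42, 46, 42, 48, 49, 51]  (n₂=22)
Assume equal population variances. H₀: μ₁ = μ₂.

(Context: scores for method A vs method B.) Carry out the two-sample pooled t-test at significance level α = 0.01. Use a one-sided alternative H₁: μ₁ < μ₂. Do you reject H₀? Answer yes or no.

x̄₁=37.200, s₁=3.563, n₁=20
x̄₂=44.909, s₂=3.650, n₂=22
s_p² = [19·3.563² + 21·3.650²]/40 = 13.0255
SE = √(s_p²·(1/20+1/22)) = 1.1151
t = (37.200−44.909)/1.1151 = -6.9137
df = 40
p-value (one-sided, H₁ less) = 0.00000
At α=0.01: p < α → reject H₀

reject H₀: yes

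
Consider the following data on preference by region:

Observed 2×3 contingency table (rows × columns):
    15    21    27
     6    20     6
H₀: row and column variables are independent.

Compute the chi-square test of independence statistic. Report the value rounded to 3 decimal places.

Row totals [63, 32], col totals [21, 41, 33], n=95
χ² = (15−13.93)²/13.93 + (21−27.19)²/27.19 + (27−21.88)²/21.88 + (6−7.07)²/7.07 + (20−13.81)²/13.81 + (6−11.12)²/11.12 = 7.9790
df = 2

test statistic = 7.979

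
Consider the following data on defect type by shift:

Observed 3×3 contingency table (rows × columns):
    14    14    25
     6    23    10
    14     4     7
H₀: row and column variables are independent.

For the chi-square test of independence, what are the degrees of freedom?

degrees of freedom = 4

df = (r−1)(c−1) = (3−1)·(3−1) = 4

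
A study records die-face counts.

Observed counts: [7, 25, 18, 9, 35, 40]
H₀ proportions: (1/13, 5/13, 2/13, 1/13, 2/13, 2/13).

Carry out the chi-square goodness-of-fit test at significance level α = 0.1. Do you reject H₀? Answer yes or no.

reject H₀: yes

n = 134; E_i = n·p_i = [10.31, 51.54, 20.62, 10.31, 20.62, 20.62]
χ² = (7−10.31)²/10.31 + (25−51.54)²/51.54 + (18−20.62)²/20.62 + (9−10.31)²/10.31 + (35−20.62)²/20.62 + (40−20.62)²/20.62 = 43.4888
df = 5
p-value (upper-tail) = 0.00000
At α=0.1: p < α → reject H₀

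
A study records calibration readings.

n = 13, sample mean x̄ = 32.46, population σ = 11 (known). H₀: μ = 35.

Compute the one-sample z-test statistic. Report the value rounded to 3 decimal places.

SE = σ/√n = 11/√13 = 3.0509
z = (x̄−μ₀)/SE = (32.46−35)/3.0509 = -0.8326

test statistic = -0.833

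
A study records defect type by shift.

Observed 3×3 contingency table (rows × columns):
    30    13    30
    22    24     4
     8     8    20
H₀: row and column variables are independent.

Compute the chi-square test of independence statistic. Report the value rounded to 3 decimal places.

test statistic = 29.159

Row totals [73, 50, 36], col totals [60, 45, 54], n=159
χ² = (30−27.55)²/27.55 + (13−20.66)²/20.66 + (30−24.79)²/24.79 + (22−18.87)²/18.87 + (24−14.15)²/14.15 + (4−16.98)²/16.98 + (8−13.58)²/13.58 + (8−10.19)²/10.19 + (20−12.23)²/12.23 = 29.1594
df = 4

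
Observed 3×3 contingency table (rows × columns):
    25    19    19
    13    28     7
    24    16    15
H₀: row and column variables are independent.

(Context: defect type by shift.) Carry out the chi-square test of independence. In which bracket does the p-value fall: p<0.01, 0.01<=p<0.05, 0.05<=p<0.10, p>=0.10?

p-value bracket: 0.01<=p<0.05

Row totals [63, 48, 55], col totals [62, 63, 41], n=166
χ² = (25−23.53)²/23.53 + (19−23.91)²/23.91 + (19−15.56)²/15.56 + (13−17.93)²/17.93 + (28−18.22)²/18.22 + (7−11.86)²/11.86 + (24−20.54)²/20.54 + (16−20.87)²/20.87 + (15−13.58)²/13.58 = 12.3247
df = 4
p-value (upper-tail) = 0.01509
→ bracket: 0.01<=p<0.05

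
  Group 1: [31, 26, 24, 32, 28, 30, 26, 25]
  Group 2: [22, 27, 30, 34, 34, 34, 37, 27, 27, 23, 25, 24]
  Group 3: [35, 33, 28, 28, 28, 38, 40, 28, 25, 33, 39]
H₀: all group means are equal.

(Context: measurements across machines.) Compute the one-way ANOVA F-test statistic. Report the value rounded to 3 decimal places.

test statistic = 2.662

Group means [27.75, 28.67, 32.27], grand mean 29.710
SSB = Σnᵢ(x̄ᵢ−x̄)² = 116.039; SSW = ΣΣ(x−x̄ᵢ)² = 610.348
MSB = 116.039/2 = 58.0193; MSW = 610.348/28 = 21.7982
F = MSB/MSW = 2.6617
df = (2, 28)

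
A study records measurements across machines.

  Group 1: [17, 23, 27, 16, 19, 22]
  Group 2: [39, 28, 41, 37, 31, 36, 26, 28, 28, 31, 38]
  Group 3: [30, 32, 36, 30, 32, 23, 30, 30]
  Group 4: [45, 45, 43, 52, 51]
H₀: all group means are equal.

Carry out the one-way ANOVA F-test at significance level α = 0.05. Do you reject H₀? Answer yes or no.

reject H₀: yes

Group means [20.67, 33.00, 30.38, 47.20], grand mean 32.200
SSB = Σnᵢ(x̄ᵢ−x̄)² = 1956.792; SSW = ΣΣ(x−x̄ᵢ)² = 524.008
MSB = 1956.792/3 = 652.2639; MSW = 524.008/26 = 20.1542
F = MSB/MSW = 32.3637
df = (3, 26)
p-value (upper-tail) = 0.00000
At α=0.05: p < α → reject H₀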